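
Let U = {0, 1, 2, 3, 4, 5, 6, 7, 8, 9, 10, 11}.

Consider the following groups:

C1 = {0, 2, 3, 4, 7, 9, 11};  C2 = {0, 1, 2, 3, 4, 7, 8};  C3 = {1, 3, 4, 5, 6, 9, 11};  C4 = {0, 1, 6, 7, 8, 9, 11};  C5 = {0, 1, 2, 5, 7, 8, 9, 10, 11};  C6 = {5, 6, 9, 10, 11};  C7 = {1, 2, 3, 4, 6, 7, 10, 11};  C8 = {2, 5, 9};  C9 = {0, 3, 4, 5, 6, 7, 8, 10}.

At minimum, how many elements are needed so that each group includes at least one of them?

2

The 2 elements {7, 9} hit every group.
The groups C2, C6 are pairwise disjoint, so any hitting set needs a separate element for each — at least 2. Hence 2 is optimal.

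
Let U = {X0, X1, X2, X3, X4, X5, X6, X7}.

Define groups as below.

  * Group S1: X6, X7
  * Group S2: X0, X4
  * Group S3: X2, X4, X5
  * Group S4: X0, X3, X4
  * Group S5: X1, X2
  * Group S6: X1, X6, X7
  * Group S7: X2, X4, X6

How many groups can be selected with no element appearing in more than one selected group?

3

S1, S2, S5 are pairwise disjoint (S1={X6,X7}; S2={X0,X4}; S5={X1,X2}).
Every remaining group overlaps one of these, and no 4 of the listed groups are pairwise disjoint, so 3 is the maximum.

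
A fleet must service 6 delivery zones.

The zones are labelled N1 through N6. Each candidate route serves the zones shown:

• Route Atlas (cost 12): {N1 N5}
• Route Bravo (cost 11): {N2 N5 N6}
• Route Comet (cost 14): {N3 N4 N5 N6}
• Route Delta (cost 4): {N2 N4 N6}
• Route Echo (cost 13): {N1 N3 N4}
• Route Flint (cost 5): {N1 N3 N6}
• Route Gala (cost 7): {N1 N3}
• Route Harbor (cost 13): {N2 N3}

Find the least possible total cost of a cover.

20

Bravo, Delta, Flint together cover every zone (Bravo ∪ Delta ∪ Flint = {N1, N2, N3, N4, N5, N6}); total cost 11 + 4 + 5 = 20.
No covering selection has total cost below 20.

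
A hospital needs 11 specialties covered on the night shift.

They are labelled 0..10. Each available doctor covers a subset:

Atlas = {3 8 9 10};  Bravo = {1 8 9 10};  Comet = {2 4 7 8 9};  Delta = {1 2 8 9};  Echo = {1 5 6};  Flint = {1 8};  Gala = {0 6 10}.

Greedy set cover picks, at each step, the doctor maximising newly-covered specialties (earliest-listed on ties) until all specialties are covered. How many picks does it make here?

Greedy: pick Comet (covers 5 new) → pick Echo (covers 3 new) → pick Atlas (covers 2 new) → pick Gala (covers 1 new). Total picks: 4.

4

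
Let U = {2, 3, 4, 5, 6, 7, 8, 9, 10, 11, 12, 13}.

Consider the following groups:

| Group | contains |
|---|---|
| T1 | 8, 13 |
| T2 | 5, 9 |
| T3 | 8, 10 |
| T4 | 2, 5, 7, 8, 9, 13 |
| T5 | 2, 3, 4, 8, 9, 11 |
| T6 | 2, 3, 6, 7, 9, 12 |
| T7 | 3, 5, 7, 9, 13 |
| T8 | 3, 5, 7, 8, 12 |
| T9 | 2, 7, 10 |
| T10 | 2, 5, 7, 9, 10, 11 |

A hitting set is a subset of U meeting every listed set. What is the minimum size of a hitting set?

3

The 3 items {2, 5, 8} hit every group.
The groups T1, T2, T9 are pairwise disjoint, so any hitting set needs a separate item for each — at least 3. Hence 3 is optimal.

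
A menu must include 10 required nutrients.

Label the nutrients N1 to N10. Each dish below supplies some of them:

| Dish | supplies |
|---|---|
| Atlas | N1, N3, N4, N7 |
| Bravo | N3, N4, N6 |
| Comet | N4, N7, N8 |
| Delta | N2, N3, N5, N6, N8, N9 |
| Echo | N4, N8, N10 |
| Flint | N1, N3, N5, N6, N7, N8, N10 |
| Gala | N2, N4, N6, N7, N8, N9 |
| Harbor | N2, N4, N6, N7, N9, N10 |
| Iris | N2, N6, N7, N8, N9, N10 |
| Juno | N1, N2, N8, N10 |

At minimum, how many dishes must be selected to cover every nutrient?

2

Flint and Gala together: Flint ∪ Gala = {N1, N2, N3, N4, N5, N6, N7, N8, N9, N10} — every nutrient is covered.
No single dish has all 10 nutrients (the largest, Flint, has 7), so 2 is optimal.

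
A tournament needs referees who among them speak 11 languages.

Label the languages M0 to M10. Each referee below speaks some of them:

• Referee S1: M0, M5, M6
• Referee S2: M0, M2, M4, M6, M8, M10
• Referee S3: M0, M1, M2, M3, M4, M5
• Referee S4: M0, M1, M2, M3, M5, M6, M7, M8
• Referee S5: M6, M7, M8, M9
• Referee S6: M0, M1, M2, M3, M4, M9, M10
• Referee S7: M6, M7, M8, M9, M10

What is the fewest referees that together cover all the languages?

S4 and S6 together: S4 ∪ S6 = {M0, M1, M2, M3, M4, M5, M6, M7, M8, M9, M10} — every language is covered.
No single referee has all 11 languages (the largest, S4, has 8), so 2 is optimal.

2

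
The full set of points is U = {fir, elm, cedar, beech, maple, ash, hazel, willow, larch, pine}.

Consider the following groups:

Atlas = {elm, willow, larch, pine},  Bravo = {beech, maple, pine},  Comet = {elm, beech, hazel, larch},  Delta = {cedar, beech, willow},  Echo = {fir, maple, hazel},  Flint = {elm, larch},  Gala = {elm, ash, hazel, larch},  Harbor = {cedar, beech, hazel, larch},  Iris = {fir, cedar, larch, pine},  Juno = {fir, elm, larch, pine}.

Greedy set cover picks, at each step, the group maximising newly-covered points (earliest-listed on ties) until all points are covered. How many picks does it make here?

Greedy: pick Atlas (covers 4 new) → pick Echo (covers 3 new) → pick Delta (covers 2 new) → pick Gala (covers 1 new). Total picks: 4.

4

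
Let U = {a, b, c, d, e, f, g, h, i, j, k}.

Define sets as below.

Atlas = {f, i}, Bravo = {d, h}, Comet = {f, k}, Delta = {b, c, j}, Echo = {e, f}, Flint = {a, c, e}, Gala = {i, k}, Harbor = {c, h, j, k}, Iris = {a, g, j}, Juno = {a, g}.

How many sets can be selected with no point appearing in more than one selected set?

Bravo, Delta, Echo, Gala, Juno are pairwise disjoint (Bravo={d,h}; Delta={b,c,j}; Echo={e,f}; Gala={i,k}; Juno={a,g}).
Every remaining set overlaps one of these, and no 6 of the listed sets are pairwise disjoint, so 5 is the maximum.

5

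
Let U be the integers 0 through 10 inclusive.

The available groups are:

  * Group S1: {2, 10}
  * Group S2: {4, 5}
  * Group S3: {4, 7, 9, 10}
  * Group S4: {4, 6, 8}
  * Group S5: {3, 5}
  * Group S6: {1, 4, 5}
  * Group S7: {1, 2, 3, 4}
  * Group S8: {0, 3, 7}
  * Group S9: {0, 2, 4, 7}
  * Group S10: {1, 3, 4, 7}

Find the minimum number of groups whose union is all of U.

S3 and S4 and S5 and S6 and S9 together: S3 ∪ S4 ∪ S5 ∪ S6 ∪ S9 = {0, 1, 2, 3, 4, 5, 6, 7, 8, 9, 10} — every item is covered.
No 4 of the 10 groups cover everything (all 210 combinations miss at least one item), so 5 is optimal.

5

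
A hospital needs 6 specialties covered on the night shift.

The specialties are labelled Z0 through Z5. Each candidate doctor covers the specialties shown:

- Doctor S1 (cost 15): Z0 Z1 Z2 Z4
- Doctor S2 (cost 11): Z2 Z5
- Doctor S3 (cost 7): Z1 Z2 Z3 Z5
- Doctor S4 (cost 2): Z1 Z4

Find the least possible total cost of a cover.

22

S1, S3 together cover every specialty (S1 ∪ S3 = {Z0, Z1, Z2, Z3, Z4, Z5}); total cost 15 + 7 = 22.
The greedy pick S4, S3, S1 costs 24; no covering selection beats 22.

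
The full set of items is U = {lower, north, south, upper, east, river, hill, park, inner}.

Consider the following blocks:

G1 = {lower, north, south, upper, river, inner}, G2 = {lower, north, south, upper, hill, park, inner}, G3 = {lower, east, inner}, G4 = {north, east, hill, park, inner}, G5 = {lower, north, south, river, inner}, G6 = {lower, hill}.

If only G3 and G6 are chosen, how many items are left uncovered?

Union of G3, G6 = {lower, east, hill, inner}.
Not covered: north, south, upper, river, park — 5 items.

5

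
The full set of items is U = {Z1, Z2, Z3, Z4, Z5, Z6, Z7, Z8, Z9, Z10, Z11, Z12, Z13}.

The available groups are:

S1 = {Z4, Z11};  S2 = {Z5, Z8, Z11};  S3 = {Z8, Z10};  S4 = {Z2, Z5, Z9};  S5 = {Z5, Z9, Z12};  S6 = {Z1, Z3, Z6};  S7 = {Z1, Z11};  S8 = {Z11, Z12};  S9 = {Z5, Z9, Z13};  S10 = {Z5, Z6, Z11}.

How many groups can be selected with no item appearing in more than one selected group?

4

S1, S3, S4, S6 are pairwise disjoint (S1={Z4,Z11}; S3={Z8,Z10}; S4={Z2,Z5,Z9}; S6={Z1,Z3,Z6}).
Every remaining group overlaps one of these, and no 5 of the listed groups are pairwise disjoint, so 4 is the maximum.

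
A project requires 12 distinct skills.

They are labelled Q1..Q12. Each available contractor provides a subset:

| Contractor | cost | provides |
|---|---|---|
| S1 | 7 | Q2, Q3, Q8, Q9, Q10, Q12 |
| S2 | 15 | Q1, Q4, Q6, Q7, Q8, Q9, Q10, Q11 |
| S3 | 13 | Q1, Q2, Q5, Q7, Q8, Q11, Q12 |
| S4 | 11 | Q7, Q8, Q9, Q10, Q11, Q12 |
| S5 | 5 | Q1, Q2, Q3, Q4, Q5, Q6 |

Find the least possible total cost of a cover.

S4, S5 together cover every skill (S4 ∪ S5 = {Q1, Q2, Q3, Q4, Q5, Q6, Q7, Q8, Q9, Q10, Q11, Q12}); total cost 11 + 5 = 16.
The greedy pick S5, S1, S4 costs 23; no covering selection beats 16.

16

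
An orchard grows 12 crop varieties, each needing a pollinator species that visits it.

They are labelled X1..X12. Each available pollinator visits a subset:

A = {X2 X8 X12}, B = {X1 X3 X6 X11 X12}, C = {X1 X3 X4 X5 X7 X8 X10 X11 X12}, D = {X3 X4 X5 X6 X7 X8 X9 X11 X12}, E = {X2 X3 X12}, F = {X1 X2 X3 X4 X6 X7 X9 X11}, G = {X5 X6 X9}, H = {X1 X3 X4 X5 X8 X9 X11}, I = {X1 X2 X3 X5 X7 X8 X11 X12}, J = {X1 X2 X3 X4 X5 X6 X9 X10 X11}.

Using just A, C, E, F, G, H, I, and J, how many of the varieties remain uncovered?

Union of A, C, E, F, G, H, I, J = {X1, X2, X3, X4, X5, X6, X7, X8, X9, X10, X11, X12} — that's every variety, so 0 are uncovered.

0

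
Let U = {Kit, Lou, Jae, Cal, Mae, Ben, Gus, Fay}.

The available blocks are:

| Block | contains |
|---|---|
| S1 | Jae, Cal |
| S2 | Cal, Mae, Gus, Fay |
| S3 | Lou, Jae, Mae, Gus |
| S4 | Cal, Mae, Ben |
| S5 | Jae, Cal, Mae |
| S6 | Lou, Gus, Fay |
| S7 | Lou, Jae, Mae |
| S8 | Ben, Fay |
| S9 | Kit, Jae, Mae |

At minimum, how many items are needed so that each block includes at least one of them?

3

The 3 items {Jae, Ben, Gus} hit every block.
No choice of 2 items meets every block, so 3 is the minimum.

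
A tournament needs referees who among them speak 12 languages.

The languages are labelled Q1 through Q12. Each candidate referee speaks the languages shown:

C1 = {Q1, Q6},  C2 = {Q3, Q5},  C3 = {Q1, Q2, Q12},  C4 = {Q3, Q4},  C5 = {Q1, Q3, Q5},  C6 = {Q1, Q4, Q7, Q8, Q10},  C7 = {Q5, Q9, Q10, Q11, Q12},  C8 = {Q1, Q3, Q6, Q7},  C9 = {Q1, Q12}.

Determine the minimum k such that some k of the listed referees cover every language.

4

Take {C3, C6, C7, C8}. Their union is {Q1, Q2, Q3, Q4, Q5, Q6, Q7, Q8, Q9, Q10, Q11, Q12}, which is all 12 languages.
Only C3 contains Q2, so C3 is forced; the remaining 9 languages need at least 3 more referees (each remaining referee adds at most 4) — so at least 4 referees are needed, and 4 is optimal.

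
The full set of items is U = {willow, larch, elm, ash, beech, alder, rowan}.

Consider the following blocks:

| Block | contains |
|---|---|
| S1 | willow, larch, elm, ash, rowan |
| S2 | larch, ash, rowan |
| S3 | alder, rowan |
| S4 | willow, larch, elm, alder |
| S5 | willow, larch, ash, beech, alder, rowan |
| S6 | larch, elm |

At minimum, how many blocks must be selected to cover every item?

Take {S5, S6}. Their union is {willow, larch, elm, ash, beech, alder, rowan}, which is all 7 items.
No single block has all 7 items (the largest, S5, has 6), so 2 is optimal.

2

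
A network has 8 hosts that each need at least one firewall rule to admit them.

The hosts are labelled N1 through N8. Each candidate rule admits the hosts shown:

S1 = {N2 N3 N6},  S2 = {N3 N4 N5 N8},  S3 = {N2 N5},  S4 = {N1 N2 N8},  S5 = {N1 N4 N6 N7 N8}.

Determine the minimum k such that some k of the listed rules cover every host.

S1 and S2 and S5 together: S1 ∪ S2 ∪ S5 = {N1, N2, N3, N4, N5, N6, N7, N8} — every host is covered.
Only S5 contains N7, so S5 is forced; the remaining 3 hosts need at least 2 more rules (each remaining rule adds at most 2) — so at least 3 rules are needed, and 3 is optimal.

3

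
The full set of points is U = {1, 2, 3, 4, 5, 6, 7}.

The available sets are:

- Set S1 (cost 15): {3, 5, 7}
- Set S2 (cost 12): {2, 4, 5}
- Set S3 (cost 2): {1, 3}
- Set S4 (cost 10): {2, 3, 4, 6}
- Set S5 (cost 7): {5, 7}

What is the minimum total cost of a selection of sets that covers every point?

19

S3, S4, S5 together cover every point (S3 ∪ S4 ∪ S5 = {1, 2, 3, 4, 5, 6, 7}); total cost 2 + 10 + 7 = 19.
No covering selection has total cost below 19.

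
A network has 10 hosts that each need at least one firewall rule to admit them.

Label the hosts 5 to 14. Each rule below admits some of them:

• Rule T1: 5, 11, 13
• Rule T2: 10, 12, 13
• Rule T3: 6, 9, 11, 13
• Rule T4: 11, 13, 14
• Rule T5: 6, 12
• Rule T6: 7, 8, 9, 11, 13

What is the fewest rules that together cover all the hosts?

5

T1 and T2 and T4 and T5 and T6 together: T1 ∪ T2 ∪ T4 ∪ T5 ∪ T6 = {5, 6, 7, 8, 9, 10, 11, 12, 13, 14} — every host is covered.
No 4 of the 6 rules cover everything (all 15 combinations miss at least one host), so 5 is optimal.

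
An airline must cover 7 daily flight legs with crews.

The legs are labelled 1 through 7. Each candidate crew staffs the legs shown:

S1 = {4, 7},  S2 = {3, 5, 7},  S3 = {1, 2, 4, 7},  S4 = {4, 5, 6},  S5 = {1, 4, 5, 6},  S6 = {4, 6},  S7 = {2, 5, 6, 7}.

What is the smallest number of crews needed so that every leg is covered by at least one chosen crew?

3

S2 and S3 and S4 together: S2 ∪ S3 ∪ S4 = {1, 2, 3, 4, 5, 6, 7} — every leg is covered.
Only S2 contains 3, so S2 is forced; the remaining 4 legs need at least 2 more crews (each remaining crew adds at most 3) — so at least 3 crews are needed, and 3 is optimal.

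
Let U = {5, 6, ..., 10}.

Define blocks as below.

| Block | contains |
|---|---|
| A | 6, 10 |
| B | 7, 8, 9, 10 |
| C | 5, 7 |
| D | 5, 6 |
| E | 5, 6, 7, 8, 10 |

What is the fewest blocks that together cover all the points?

2

B and E together: B ∪ E = {5, 6, 7, 8, 9, 10} — every point is covered.
No single block has all 6 points (the largest, E, has 5), so 2 is optimal.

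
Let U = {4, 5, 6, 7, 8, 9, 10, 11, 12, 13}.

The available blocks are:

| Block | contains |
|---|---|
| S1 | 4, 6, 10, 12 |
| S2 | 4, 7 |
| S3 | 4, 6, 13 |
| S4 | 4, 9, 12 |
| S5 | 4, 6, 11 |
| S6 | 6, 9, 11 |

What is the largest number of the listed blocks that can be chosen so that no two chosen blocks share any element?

2

S2, S6 are pairwise disjoint (S2={4,7}; S6={6,9,11}).
Every remaining block overlaps one of these, and no 3 of the listed blocks are pairwise disjoint, so 2 is the maximum.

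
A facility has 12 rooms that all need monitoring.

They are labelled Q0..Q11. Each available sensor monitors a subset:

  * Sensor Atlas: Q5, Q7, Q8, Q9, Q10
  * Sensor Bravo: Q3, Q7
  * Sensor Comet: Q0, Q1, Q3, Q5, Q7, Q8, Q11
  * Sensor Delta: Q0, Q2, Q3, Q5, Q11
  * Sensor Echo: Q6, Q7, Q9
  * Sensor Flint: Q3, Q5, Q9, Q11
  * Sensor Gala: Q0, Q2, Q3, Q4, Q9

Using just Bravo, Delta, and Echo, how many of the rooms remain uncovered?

4

Union of Bravo, Delta, Echo = {Q0, Q2, Q3, Q5, Q6, Q7, Q9, Q11}.
Not covered: Q1, Q4, Q8, Q10 — 4 rooms.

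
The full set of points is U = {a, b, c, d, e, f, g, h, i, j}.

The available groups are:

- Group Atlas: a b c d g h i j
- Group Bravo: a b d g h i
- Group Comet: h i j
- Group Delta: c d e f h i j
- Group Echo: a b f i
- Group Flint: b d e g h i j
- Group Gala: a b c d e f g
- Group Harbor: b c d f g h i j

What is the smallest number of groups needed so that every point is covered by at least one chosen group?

2

Comet and Gala cover everything between them: the union {a, b, c, d, e, f, g, h, i, j} is all of U.
No single group has all 10 points (the largest, Atlas, has 8), so 2 is optimal.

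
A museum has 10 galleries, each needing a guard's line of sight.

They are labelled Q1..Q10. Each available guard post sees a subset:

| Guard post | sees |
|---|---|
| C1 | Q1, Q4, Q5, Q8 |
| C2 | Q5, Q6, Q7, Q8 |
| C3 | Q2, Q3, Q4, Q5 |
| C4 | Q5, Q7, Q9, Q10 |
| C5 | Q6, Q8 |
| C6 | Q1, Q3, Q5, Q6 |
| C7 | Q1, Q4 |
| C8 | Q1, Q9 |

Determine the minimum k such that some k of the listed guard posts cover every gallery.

4

C3 and C4 and C5 and C6 together: C3 ∪ C4 ∪ C5 ∪ C6 = {Q1, Q2, Q3, Q4, Q5, Q6, Q7, Q8, Q9, Q10} — every gallery is covered.
No 3 of the 8 guard posts cover everything (all 56 combinations miss at least one gallery), so 4 is optimal.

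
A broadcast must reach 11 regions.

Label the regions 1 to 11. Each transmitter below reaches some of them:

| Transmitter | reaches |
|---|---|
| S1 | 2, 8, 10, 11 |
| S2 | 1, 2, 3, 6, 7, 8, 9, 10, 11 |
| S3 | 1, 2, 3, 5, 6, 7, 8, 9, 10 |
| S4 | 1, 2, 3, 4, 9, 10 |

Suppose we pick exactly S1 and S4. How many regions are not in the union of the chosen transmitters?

Union of S1, S4 = {1, 2, 3, 4, 8, 9, 10, 11}.
Not covered: 5, 6, 7 — 3 regions.

3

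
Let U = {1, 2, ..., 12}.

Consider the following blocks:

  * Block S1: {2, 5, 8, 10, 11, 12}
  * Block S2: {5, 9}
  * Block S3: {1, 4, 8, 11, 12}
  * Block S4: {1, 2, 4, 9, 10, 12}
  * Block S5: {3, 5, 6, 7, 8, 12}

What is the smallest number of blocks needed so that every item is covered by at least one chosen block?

Take {S1, S4, S5}. Their union is {1, 2, 3, 4, 5, 6, 7, 8, 9, 10, 11, 12}, which is all 12 items.
Only S5 contains 3, so S5 is forced; the remaining 6 items need at least 2 more blocks (each remaining block adds at most 5) — so at least 3 blocks are needed, and 3 is optimal.

3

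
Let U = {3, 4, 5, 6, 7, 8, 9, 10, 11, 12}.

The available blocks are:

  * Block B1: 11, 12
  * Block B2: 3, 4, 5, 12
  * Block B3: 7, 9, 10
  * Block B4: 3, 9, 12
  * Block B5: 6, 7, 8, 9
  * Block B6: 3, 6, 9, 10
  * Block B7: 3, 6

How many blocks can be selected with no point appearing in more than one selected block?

B1, B3, B7 are pairwise disjoint (B1={11,12}; B3={7,9,10}; B7={3,6}).
Every remaining block overlaps one of these, and no 4 of the listed blocks are pairwise disjoint, so 3 is the maximum.

3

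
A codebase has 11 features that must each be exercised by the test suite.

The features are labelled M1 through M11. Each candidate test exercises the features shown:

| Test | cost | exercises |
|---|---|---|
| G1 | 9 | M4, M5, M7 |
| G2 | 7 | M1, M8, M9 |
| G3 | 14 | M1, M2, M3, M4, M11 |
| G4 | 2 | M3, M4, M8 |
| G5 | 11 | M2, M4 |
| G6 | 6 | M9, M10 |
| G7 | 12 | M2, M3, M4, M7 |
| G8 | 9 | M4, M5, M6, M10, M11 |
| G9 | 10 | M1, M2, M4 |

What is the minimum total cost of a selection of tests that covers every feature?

28

G2, G7, G8 together cover every feature (G2 ∪ G7 ∪ G8 = {M1, M2, M3, M4, M5, M6, M7, M8, M9, M10, M11}); total cost 7 + 12 + 9 = 28.
The greedy pick G4, G8, G2, G7 costs 30; no covering selection beats 28.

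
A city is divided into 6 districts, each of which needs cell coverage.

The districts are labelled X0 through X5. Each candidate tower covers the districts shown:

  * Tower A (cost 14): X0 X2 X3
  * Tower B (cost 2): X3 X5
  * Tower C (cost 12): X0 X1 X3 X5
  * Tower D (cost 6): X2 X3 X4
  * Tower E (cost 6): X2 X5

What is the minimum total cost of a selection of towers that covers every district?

18

C, D together cover every district (C ∪ D = {X0, X1, X2, X3, X4, X5}); total cost 12 + 6 = 18.
The greedy pick B, D, C costs 20; no covering selection beats 18.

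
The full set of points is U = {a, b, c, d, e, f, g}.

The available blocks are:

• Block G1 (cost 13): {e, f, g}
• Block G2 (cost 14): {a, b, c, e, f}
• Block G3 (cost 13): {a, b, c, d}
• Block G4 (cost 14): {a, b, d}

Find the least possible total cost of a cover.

G1, G3 together cover every point (G1 ∪ G3 = {a, b, c, d, e, f, g}); total cost 13 + 13 = 26.
The greedy pick G2, G1, G3 costs 40; no covering selection beats 26.

26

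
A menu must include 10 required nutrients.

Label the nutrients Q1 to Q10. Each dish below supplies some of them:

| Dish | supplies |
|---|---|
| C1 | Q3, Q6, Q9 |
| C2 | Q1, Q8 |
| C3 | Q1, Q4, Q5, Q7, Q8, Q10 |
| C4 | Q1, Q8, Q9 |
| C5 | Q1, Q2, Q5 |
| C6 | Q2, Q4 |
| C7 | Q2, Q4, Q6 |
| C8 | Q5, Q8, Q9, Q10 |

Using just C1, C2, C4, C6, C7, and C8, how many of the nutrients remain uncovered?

Union of C1, C2, C4, C6, C7, C8 = {Q1, Q2, Q3, Q4, Q5, Q6, Q8, Q9, Q10}.
Not covered: Q7 — 1 nutrient.

1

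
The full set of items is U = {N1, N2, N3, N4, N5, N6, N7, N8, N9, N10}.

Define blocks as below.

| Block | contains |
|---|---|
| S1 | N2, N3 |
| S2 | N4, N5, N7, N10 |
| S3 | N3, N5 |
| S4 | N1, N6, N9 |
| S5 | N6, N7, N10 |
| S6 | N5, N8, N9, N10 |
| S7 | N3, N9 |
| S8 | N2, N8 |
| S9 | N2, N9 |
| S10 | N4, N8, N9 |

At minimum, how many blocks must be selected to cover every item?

Take {S2, S4, S7, S8}. Their union is {N1, N2, N3, N4, N5, N6, N7, N8, N9, N10}, which is all 10 items.
No 3 of the 10 blocks cover everything (all 120 combinations miss at least one item), so 4 is optimal.

4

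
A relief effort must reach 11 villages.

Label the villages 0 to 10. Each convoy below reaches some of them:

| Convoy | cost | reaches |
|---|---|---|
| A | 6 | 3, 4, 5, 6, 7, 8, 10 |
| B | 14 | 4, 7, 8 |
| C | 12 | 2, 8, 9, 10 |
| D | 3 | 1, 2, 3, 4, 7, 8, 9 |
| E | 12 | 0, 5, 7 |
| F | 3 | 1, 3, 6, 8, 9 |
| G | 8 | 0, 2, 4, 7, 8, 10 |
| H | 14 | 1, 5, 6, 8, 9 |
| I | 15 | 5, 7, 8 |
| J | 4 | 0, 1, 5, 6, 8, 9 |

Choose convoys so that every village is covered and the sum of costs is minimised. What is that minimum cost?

A, D, J together cover every village (A ∪ D ∪ J = {0, 1, 2, 3, 4, 5, 6, 7, 8, 9, 10}); total cost 6 + 3 + 4 = 13.
No covering selection has total cost below 13.

13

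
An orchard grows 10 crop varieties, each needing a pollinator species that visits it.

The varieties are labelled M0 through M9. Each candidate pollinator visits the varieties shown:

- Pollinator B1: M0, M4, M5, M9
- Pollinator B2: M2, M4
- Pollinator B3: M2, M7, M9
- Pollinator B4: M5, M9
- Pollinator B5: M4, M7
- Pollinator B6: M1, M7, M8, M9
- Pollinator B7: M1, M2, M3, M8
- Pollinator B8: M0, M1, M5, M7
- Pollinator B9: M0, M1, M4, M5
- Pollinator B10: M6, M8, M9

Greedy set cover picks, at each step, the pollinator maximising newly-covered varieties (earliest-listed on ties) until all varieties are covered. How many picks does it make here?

Greedy: pick B1 (covers 4 new) → pick B7 (covers 4 new) → pick B3 (covers 1 new) → pick B10 (covers 1 new). Total picks: 4.

4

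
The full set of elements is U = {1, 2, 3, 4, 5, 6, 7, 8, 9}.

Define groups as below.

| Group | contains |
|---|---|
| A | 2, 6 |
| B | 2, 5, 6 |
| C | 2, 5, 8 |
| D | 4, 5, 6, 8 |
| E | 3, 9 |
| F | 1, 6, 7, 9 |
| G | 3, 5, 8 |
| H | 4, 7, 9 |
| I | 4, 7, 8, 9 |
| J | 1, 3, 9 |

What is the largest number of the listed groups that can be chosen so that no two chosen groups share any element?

A, G, H are pairwise disjoint (A={2,6}; G={3,5,8}; H={4,7,9}).
Every remaining group overlaps one of these, and no 4 of the listed groups are pairwise disjoint, so 3 is the maximum.

3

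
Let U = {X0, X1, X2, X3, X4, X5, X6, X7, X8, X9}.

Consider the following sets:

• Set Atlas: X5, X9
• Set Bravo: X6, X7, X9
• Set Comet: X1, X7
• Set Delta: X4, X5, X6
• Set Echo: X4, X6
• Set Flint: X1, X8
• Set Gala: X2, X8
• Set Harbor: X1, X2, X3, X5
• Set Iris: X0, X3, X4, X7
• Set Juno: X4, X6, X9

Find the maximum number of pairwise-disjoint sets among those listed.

4

Atlas, Comet, Echo, Gala are pairwise disjoint (Atlas={X5,X9}; Comet={X1,X7}; Echo={X4,X6}; Gala={X2,X8}).
Every remaining set overlaps one of these, and no 5 of the listed sets are pairwise disjoint, so 4 is the maximum.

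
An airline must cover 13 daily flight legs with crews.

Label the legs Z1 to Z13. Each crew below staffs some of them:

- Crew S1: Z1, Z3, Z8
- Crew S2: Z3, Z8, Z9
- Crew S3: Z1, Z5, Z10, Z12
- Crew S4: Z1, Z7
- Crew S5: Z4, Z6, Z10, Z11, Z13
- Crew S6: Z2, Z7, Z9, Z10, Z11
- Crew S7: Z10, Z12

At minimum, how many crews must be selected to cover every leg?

S1 and S3 and S5 and S6 together: S1 ∪ S3 ∪ S5 ∪ S6 = {Z1, Z2, Z3, Z4, Z5, Z6, Z7, Z8, Z9, Z10, Z11, Z12, Z13} — every leg is covered.
Only S6 contains Z2, so S6 is forced; the remaining 8 legs need at least 3 more crews (each remaining crew adds at most 3) — so at least 4 crews are needed, and 4 is optimal.

4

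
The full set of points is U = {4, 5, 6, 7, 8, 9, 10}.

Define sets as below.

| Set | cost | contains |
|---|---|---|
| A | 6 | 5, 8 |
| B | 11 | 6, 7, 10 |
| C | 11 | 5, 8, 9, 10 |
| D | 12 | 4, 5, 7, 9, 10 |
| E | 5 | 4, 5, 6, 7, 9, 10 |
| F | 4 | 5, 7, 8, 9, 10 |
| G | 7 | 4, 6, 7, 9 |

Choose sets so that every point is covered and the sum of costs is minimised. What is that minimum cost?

9

E, F together cover every point (E ∪ F = {4, 5, 6, 7, 8, 9, 10}); total cost 5 + 4 = 9.
No covering selection has total cost below 9.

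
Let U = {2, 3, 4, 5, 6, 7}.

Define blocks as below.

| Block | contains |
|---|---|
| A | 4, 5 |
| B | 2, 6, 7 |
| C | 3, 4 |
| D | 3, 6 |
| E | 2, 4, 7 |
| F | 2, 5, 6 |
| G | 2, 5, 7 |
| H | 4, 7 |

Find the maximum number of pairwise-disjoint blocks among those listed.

2

D, E are pairwise disjoint (D={3,6}; E={2,4,7}).
Every remaining block overlaps one of these, and no 3 of the listed blocks are pairwise disjoint, so 2 is the maximum.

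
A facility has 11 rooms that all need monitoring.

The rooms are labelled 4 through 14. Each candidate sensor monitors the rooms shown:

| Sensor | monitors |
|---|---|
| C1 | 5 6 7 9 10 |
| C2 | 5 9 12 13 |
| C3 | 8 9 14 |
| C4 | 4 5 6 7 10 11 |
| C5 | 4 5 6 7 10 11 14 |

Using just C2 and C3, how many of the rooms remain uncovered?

Union of C2, C3 = {5, 8, 9, 12, 13, 14}.
Not covered: 4, 6, 7, 10, 11 — 5 rooms.

5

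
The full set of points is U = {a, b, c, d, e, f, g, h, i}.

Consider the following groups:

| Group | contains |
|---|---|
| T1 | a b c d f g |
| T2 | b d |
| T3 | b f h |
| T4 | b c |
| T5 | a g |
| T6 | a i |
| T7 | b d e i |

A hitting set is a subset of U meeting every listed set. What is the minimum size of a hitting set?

2

T = {a, b} meets every group (each contains at least one member of T), and |T| = 2.
The groups T5, T7 are pairwise disjoint, so any hitting set needs a separate point for each — at least 2. Hence 2 is optimal.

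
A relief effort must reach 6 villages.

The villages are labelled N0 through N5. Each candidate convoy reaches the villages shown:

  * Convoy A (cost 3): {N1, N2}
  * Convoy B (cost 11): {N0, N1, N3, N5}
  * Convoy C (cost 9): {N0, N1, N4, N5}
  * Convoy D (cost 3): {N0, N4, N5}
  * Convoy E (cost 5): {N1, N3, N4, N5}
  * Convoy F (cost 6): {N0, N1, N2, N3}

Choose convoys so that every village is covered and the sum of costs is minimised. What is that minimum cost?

D, F together cover every village (D ∪ F = {N0, N1, N2, N3, N4, N5}); total cost 3 + 6 = 9.
The greedy pick D, A, E costs 11; no covering selection beats 9.

9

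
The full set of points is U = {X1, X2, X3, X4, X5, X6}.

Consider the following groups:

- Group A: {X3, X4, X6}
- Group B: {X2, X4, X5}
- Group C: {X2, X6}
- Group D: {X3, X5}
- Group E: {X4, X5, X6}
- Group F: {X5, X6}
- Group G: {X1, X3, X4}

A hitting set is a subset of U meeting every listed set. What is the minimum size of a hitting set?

3

H = {X1, X5, X6} meets every group (each contains at least one member of H), and |H| = 3.
No choice of 2 points meets every group, so 3 is the minimum.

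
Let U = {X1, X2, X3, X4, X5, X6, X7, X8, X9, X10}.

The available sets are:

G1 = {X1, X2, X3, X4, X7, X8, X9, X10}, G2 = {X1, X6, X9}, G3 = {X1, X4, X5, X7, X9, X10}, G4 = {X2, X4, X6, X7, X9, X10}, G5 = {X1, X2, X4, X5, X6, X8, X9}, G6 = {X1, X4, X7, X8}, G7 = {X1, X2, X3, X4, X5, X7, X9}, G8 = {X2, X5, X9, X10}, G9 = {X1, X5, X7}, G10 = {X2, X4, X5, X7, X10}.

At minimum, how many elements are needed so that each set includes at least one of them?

The 2 elements {X1, X10} hit every set.
The sets G2, G10 are pairwise disjoint, so any hitting set needs a separate element for each — at least 2. Hence 2 is optimal.

2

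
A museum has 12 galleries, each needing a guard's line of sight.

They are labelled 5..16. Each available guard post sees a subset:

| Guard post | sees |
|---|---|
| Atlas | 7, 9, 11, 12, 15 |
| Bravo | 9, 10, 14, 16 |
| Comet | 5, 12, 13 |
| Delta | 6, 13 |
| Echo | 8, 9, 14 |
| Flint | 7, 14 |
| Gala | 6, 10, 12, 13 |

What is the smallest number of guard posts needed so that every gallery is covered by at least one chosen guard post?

5

Take {Atlas, Bravo, Comet, Delta, Echo}. Their union is {5, 6, 7, 8, 9, 10, 11, 12, 13, 14, 15, 16}, which is all 12 galleries.
No 4 of the 7 guard posts cover everything (all 35 combinations miss at least one gallery), so 5 is optimal.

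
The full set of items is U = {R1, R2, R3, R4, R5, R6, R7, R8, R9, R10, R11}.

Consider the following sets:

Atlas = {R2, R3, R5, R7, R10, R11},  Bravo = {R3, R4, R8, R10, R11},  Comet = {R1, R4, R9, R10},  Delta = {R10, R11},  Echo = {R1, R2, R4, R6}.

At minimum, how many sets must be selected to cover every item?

4

Atlas, Bravo, Comet, and Echo cover everything between them: the union {R1, R2, R3, R4, R5, R6, R7, R8, R9, R10, R11} is all of U.
No 3 of the 5 sets cover everything (all 10 combinations miss at least one item), so 4 is optimal.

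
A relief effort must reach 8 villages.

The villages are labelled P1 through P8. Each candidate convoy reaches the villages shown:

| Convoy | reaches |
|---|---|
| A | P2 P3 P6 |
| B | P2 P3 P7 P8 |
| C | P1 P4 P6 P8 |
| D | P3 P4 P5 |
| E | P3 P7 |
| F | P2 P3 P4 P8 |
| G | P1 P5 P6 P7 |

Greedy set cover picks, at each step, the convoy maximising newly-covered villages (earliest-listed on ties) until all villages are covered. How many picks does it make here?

3

Greedy: pick B (covers 4 new) → pick C (covers 3 new) → pick D (covers 1 new). Total picks: 3.
(The true minimum cover uses only 2 convoys, so greedy is not optimal here.)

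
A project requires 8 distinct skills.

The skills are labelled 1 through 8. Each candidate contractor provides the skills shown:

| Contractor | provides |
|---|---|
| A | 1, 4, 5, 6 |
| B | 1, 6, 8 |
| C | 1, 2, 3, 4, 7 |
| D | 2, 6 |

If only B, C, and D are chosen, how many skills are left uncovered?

1

Union of B, C, D = {1, 2, 3, 4, 6, 7, 8}.
Not covered: 5 — 1 skill.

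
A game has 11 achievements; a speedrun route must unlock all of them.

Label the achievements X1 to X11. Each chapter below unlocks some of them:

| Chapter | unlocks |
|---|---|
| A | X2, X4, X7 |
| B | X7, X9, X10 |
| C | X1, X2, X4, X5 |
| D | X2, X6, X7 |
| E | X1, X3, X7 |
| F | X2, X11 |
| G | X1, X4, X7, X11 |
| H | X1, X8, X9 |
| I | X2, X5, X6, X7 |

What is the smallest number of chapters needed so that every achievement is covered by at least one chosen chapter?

5

Take {B, E, G, H, I}. Their union is {X1, X2, X3, X4, X5, X6, X7, X8, X9, X10, X11}, which is all 11 achievements.
No 4 of the 9 chapters cover everything (all 126 combinations miss at least one achievement), so 5 is optimal.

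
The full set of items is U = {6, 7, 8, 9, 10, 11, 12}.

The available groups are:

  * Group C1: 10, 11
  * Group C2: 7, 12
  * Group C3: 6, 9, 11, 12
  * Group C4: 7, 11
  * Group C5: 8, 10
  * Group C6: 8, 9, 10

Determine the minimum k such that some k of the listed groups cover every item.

3

C3 and C4 and C5 together: C3 ∪ C4 ∪ C5 = {6, 7, 8, 9, 10, 11, 12} — every item is covered.
Only C3 contains 6, so C3 is forced; the remaining 3 items need at least 2 more groups (each remaining group adds at most 2) — so at least 3 groups are needed, and 3 is optimal.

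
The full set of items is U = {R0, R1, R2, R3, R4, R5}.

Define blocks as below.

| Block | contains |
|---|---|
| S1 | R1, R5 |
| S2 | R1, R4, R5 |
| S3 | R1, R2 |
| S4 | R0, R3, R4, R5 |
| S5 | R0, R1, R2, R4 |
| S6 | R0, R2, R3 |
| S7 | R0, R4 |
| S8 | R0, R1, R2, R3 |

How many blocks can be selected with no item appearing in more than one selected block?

S3, S4 are pairwise disjoint (S3={R1,R2}; S4={R0,R3,R4,R5}).
Every remaining block overlaps one of these, and no 3 of the listed blocks are pairwise disjoint, so 2 is the maximum.

2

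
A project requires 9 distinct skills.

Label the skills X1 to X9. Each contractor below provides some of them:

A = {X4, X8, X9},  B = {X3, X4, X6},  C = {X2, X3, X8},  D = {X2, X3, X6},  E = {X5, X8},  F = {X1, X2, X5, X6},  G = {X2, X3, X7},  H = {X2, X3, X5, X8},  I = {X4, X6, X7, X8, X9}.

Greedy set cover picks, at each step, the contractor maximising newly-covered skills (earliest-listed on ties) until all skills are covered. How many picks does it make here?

3

Greedy: pick I (covers 5 new) → pick F (covers 3 new) → pick B (covers 1 new). Total picks: 3.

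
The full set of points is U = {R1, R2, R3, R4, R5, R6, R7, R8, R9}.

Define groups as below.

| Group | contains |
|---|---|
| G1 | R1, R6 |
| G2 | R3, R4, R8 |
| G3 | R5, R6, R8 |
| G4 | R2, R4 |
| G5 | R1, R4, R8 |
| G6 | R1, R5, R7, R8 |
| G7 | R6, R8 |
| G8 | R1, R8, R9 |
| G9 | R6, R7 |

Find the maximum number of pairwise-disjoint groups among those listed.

3

G4, G8, G9 are pairwise disjoint (G4={R2,R4}; G8={R1,R8,R9}; G9={R6,R7}).
Every remaining group overlaps one of these, and no 4 of the listed groups are pairwise disjoint, so 3 is the maximum.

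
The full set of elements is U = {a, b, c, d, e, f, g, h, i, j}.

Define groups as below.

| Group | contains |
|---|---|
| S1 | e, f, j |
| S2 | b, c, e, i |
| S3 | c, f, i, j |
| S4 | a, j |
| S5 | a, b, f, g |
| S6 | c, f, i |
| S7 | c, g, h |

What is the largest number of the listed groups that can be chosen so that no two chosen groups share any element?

S2, S4 are pairwise disjoint (S2={b,c,e,i}; S4={a,j}).
Every remaining group overlaps one of these, and no 3 of the listed groups are pairwise disjoint, so 2 is the maximum.

2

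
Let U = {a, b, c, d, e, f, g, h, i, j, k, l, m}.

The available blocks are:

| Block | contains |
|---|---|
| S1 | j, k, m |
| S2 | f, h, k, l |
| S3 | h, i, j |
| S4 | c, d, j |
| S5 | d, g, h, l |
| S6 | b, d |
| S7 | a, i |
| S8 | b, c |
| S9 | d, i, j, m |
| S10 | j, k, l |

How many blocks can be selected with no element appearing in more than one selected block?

S1, S5, S7, S8 are pairwise disjoint (S1={j,k,m}; S5={d,g,h,l}; S7={a,i}; S8={b,c}).
Every remaining block overlaps one of these, and no 5 of the listed blocks are pairwise disjoint, so 4 is the maximum.

4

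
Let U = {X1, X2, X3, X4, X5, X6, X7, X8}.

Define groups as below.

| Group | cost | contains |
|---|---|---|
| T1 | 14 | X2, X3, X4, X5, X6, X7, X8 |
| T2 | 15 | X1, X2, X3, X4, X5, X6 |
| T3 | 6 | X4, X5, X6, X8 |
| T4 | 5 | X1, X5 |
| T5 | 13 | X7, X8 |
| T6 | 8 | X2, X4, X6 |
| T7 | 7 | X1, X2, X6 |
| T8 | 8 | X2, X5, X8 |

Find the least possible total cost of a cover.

19

T1, T4 together cover every element (T1 ∪ T4 = {X1, X2, X3, X4, X5, X6, X7, X8}); total cost 14 + 5 = 19.
The greedy pick T3, T7, T1 costs 27; no covering selection beats 19.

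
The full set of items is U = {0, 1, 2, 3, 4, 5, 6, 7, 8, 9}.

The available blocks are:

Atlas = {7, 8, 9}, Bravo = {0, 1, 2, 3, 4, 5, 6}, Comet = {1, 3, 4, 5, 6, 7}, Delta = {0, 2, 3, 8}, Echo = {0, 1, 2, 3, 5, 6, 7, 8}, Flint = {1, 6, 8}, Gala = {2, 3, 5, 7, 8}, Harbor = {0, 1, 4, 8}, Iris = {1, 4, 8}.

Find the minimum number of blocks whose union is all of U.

2

Atlas and Bravo cover everything between them: the union {0, 1, 2, 3, 4, 5, 6, 7, 8, 9} is all of U.
No single block has all 10 items (the largest, Echo, has 8), so 2 is optimal.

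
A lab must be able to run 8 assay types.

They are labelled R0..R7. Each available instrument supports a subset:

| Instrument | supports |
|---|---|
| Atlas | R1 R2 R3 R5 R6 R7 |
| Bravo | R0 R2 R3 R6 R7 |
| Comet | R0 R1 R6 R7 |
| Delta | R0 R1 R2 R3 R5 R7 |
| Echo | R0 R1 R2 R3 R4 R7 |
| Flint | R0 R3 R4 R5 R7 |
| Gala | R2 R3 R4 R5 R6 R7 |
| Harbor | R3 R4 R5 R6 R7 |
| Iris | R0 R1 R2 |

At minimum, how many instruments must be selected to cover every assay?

Take {Atlas, Flint}. Their union is {R0, R1, R2, R3, R4, R5, R6, R7}, which is all 8 assays.
No single instrument has all 8 assays (the largest, Atlas, has 6), so 2 is optimal.

2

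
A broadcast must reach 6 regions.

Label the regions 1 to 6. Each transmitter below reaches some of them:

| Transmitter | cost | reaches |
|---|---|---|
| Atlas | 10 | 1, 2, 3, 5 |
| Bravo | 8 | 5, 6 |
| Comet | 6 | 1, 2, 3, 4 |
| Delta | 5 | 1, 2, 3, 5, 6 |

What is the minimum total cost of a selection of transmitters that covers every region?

11

Comet, Delta together cover every region (Comet ∪ Delta = {1, 2, 3, 4, 5, 6}); total cost 6 + 5 = 11.
No covering selection has total cost below 11.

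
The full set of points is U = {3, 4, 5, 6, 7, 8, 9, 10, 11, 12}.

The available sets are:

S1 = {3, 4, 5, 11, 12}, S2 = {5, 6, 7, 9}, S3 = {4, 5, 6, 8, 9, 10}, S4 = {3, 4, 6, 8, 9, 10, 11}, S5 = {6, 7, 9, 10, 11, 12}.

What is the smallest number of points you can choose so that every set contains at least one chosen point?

2

H = {3, 9} meets every set (each contains at least one member of H), and |H| = 2.
No single point lies in every set, so at least 2 are needed and 2 is optimal.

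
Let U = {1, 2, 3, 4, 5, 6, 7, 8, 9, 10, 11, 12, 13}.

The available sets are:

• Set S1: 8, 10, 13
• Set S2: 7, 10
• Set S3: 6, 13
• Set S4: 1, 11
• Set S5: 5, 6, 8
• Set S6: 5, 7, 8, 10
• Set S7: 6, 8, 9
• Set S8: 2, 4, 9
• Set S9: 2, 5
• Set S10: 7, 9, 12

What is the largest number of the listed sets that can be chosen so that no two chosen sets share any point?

4

S3, S4, S9, S10 are pairwise disjoint (S3={6,13}; S4={1,11}; S9={2,5}; S10={7,9,12}).
Every remaining set overlaps one of these, and no 5 of the listed sets are pairwise disjoint, so 4 is the maximum.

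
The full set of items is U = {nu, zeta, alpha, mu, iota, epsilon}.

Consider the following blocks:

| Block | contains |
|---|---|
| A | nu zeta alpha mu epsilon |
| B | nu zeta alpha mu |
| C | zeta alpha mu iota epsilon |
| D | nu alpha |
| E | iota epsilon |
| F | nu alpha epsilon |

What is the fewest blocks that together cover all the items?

2

C and D cover everything between them: the union {nu, zeta, alpha, mu, iota, epsilon} is all of U.
No single block has all 6 items (the largest, A, has 5), so 2 is optimal.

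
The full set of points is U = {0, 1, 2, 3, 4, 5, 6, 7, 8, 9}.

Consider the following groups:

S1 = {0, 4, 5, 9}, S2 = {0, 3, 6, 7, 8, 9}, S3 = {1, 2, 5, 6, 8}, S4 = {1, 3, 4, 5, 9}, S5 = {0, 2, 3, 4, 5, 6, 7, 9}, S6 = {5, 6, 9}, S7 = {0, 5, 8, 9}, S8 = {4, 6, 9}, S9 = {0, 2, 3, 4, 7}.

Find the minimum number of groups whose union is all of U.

2

Take {S3, S5}. Their union is {0, 1, 2, 3, 4, 5, 6, 7, 8, 9}, which is all 10 points.
No single group has all 10 points (the largest, S5, has 8), so 2 is optimal.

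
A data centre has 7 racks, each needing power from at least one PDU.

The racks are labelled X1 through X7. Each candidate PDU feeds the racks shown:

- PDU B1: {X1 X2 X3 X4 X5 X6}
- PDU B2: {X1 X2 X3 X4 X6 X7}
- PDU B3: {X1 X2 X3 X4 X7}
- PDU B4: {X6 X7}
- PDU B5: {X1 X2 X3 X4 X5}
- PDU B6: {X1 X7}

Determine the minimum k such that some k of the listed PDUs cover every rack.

B1 and B4 together: B1 ∪ B4 = {X1, X2, X3, X4, X5, X6, X7} — every rack is covered.
No single PDU has all 7 racks (the largest, B1, has 6), so 2 is optimal.

2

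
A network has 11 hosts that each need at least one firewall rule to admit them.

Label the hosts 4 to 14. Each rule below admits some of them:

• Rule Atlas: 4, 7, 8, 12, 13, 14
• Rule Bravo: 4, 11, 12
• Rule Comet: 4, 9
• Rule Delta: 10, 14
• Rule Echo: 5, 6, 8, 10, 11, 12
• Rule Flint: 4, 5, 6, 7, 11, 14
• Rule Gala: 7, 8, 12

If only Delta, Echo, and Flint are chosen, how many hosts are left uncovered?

Union of Delta, Echo, Flint = {4, 5, 6, 7, 8, 10, 11, 12, 14}.
Not covered: 9, 13 — 2 hosts.

2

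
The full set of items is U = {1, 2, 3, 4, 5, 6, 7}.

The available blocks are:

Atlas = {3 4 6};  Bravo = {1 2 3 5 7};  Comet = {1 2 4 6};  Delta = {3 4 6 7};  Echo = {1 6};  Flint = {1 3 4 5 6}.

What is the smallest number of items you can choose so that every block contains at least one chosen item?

Take H = {2, 6}. Each listed block contains at least one of these, so H is a hitting set of size 2.
No single item lies in every block, so at least 2 are needed and 2 is optimal.

2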